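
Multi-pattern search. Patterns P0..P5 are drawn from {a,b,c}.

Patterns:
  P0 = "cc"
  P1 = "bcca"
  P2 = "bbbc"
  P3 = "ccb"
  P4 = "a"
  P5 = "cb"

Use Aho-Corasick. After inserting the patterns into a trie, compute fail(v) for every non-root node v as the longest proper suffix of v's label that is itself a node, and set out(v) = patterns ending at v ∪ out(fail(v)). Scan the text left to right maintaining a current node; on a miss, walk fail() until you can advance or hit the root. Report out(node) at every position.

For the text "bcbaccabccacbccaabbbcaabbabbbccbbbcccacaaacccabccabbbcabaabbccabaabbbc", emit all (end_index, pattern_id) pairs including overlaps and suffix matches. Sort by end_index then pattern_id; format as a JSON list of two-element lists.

Build automaton:
Trie nodes:
  0='ε' goto a→11 b→3 c→1
  1='c' goto b→12 c→2
  2='cc' goto b→10  [P0 ends]
  3='b' goto b→7 c→4
  4='bc' goto c→5
  5='bcc' goto a→6
  6='bcca' goto ·  [P1 ends]
  7='bb' goto b→8
  8='bbb' goto c→9
  9='bbbc' goto ·  [P2 ends]
  10='ccb' goto ·  [P3 ends]
  11='a' goto ·  [P4 ends]
  12='cb' goto ·  [P5 ends]

BFS fail/out derivation:
  fail(1) 'c': from fail(0)=0 chase 'c': 0 ⇒ 0;  out=∅∪out(0)=∅
  fail(3) 'b': from fail(0)=0 chase 'b': 0 ⇒ 0;  out=∅∪out(0)=∅
  fail(11) 'a': from fail(0)=0 chase 'a': 0 ⇒ 0;  out={4}∪out(0)={4}
  fail(2) 'cc': from fail(1)=0 chase 'c': 0 ⇒ 1;  out={0}∪out(1)={0}
  fail(4) 'bc': from fail(3)=0 chase 'c': 0 ⇒ 1;  out=∅∪out(1)=∅
  fail(7) 'bb': from fail(3)=0 chase 'b': 0 ⇒ 3;  out=∅∪out(3)=∅
  fail(12) 'cb': from fail(1)=0 chase 'b': 0 ⇒ 3;  out={5}∪out(3)={5}
  fail(5) 'bcc': from fail(4)=1 chase 'c': 1 ⇒ 2;  out=∅∪out(2)={0}
  fail(8) 'bbb': from fail(7)=3 chase 'b': 3 ⇒ 7;  out=∅∪out(7)=∅
  fail(10) 'ccb': from fail(2)=1 chase 'b': 1 ⇒ 12;  out={3}∪out(12)={3,5}
  fail(6) 'bcca': from fail(5)=2 chase 'a': 2→1→0 ⇒ 11;  out={1}∪out(11)={1,4}
  fail(9) 'bbbc': from fail(8)=7 chase 'c': 7→3 ⇒ 4;  out={2}∪out(4)={2}

Run:
[0] read 'b'  n0⇒n3
[1] read 'c'  n3⇒n4
[2] read 'b'  n4⇒n12 (via fail)  emit P5@[1:2]
[3] read 'a'  n12⇒n11 (via fail)  emit P4@[3:3]
[4] read 'c'  n11⇒n1 (via fail)
[5] read 'c'  n1⇒n2  emit P0@[4:5]
[6] read 'a'  n2⇒n11 (via fail)  emit P4@[6:6]
[7] read 'b'  n11⇒n3 (via fail)
[8] read 'c'  n3⇒n4
[9] read 'c'  n4⇒n5  emit P0@[8:9]
[10] read 'a'  n5⇒n6  emit P1@[7:10],P4@[10:10]
[11] read 'c'  n6⇒n1 (via fail)
[12] read 'b'  n1⇒n12  emit P5@[11:12]
[13] read 'c'  n12⇒n4 (via fail)
[14] read 'c'  n4⇒n5  emit P0@[13:14]
[15] read 'a'  n5⇒n6  emit P1@[12:15],P4@[15:15]
[16] read 'a'  n6⇒n11 (via fail)  emit P4@[16:16]
[17] read 'b'  n11⇒n3 (via fail)
[18] read 'b'  n3⇒n7
[19] read 'b'  n7⇒n8
[20] read 'c'  n8⇒n9  emit P2@[17:20]
[21] read 'a'  n9⇒n11 (via fail)  emit P4@[21:21]
[22] read 'a'  n11⇒n11 (via fail)  emit P4@[22:22]
[23] read 'b'  n11⇒n3 (via fail)
[24] read 'b'  n3⇒n7
[25] read 'a'  n7⇒n11 (via fail)  emit P4@[25:25]
[26] read 'b'  n11⇒n3 (via fail)
[27] read 'b'  n3⇒n7
[28] read 'b'  n7⇒n8
[29] read 'c'  n8⇒n9  emit P2@[26:29]
[30] read 'c'  n9⇒n5 (via fail)  emit P0@[29:30]
[31] read 'b'  n5⇒n10 (via fail)  emit P3@[29:31],P5@[30:31]
[32] read 'b'  n10⇒n7 (via fail)
[33] read 'b'  n7⇒n8
[34] read 'c'  n8⇒n9  emit P2@[31:34]
[35] read 'c'  n9⇒n5 (via fail)  emit P0@[34:35]
[36] read 'c'  n5⇒n2 (via fail)  emit P0@[35:36]
[37] read 'a'  n2⇒n11 (via fail)  emit P4@[37:37]
[38] read 'c'  n11⇒n1 (via fail)
[39] read 'a'  n1⇒n11 (via fail)  emit P4@[39:39]
[40] read 'a'  n11⇒n11 (via fail)  emit P4@[40:40]
[41] read 'a'  n11⇒n11 (via fail)  emit P4@[41:41]
[42] read 'c'  n11⇒n1 (via fail)
[43] read 'c'  n1⇒n2  emit P0@[42:43]
[44] read 'c'  n2⇒n2 (via fail)  emit P0@[43:44]
[45] read 'a'  n2⇒n11 (via fail)  emit P4@[45:45]
[46] read 'b'  n11⇒n3 (via fail)
[47] read 'c'  n3⇒n4
[48] read 'c'  n4⇒n5  emit P0@[47:48]
[49] read 'a'  n5⇒n6  emit P1@[46:49],P4@[49:49]
[50] read 'b'  n6⇒n3 (via fail)
[51] read 'b'  n3⇒n7
[52] read 'b'  n7⇒n8
[53] read 'c'  n8⇒n9  emit P2@[50:53]
[54] read 'a'  n9⇒n11 (via fail)  emit P4@[54:54]
[55] read 'b'  n11⇒n3 (via fail)
[56] read 'a'  n3⇒n11 (via fail)  emit P4@[56:56]
[57] read 'a'  n11⇒n11 (via fail)  emit P4@[57:57]
[58] read 'b'  n11⇒n3 (via fail)
[59] read 'b'  n3⇒n7
[60] read 'c'  n7⇒n4 (via fail)
[61] read 'c'  n4⇒n5  emit P0@[60:61]
[62] read 'a'  n5⇒n6  emit P1@[59:62],P4@[62:62]
[63] read 'b'  n6⇒n3 (via fail)
[64] read 'a'  n3⇒n11 (via fail)  emit P4@[64:64]
[65] read 'a'  n11⇒n11 (via fail)  emit P4@[65:65]
[66] read 'b'  n11⇒n3 (via fail)
[67] read 'b'  n3⇒n7
[68] read 'b'  n7⇒n8
[69] read 'c'  n8⇒n9  emit P2@[66:69]

Matches: [[2,5],[3,4],[5,0],[6,4],[9,0],[10,1],[10,4],[12,5],[14,0],[15,1],[15,4],[16,4],[20,2],[21,4],[22,4],[25,4],[29,2],[30,0],[31,3],[31,5],[34,2],[35,0],[36,0],[37,4],[39,4],[40,4],[41,4],[43,0],[44,0],[45,4],[48,0],[49,1],[49,4],[53,2],[54,4],[56,4],[57,4],[61,0],[62,1],[62,4],[64,4],[65,4],[69,2]]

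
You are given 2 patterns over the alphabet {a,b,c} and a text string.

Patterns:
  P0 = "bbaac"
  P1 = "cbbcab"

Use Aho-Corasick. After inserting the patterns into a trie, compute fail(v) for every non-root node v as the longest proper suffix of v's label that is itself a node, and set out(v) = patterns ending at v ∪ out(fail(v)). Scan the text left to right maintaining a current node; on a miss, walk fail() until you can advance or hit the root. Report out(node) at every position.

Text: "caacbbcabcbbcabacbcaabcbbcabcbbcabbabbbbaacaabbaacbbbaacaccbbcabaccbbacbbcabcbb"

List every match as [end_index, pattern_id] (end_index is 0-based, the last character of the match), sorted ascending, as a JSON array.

Build automaton:
Trie nodes:
  0='ε' goto b→1 c→6
  1='b' goto b→2
  2='bb' goto a→3
  3='bba' goto a→4
  4='bbaa' goto c→5
  5='bbaac' goto ·  ←P0
  6='c' goto b→7
  7='cb' goto b→8
  8='cbb' goto c→9
  9='cbbc' goto a→10
  10='cbbca' goto b→11
  11='cbbcab' goto ·  ←P1

Failure links (BFS by depth):
  fail(1) 'b': from fail(0)=0 chase 'b': 0 ⇒ 0;  out=∅∪out(0)=∅
  fail(6) 'c': from fail(0)=0 chase 'c': 0 ⇒ 0;  out=∅∪out(0)=∅
  fail(2) 'bb': from fail(1)=0 chase 'b': 0 ⇒ 1;  out=∅∪out(1)=∅
  fail(7) 'cb': from fail(6)=0 chase 'b': 0 ⇒ 1;  out=∅∪out(1)=∅
  fail(3) 'bba': from fail(2)=1 chase 'a': 1→0 ⇒ 0;  out=∅∪out(0)=∅
  fail(8) 'cbb': from fail(7)=1 chase 'b': 1 ⇒ 2;  out=∅∪out(2)=∅
  fail(4) 'bbaa': from fail(3)=0 chase 'a': 0 ⇒ 0;  out=∅∪out(0)=∅
  fail(9) 'cbbc': from fail(8)=2 chase 'c': 2→1→0 ⇒ 6;  out=∅∪out(6)=∅
  fail(5) 'bbaac': from fail(4)=0 chase 'c': 0 ⇒ 6;  out={0}∪out(6)={0}
  fail(10) 'cbbca': from fail(9)=6 chase 'a': 6→0 ⇒ 0;  out=∅∪out(0)=∅
  fail(11) 'cbbcab': from fail(10)=0 chase 'b': 0 ⇒ 1;  out={1}∪out(1)={1}

Scan:
pos 0 'c': at 6
pos 1 'a': at 0 ·f
pos 2 'a': at 0
pos 3 'c': at 6
pos 4 'b': at 7
pos 5 'b': at 8
pos 6 'c': at 9
pos 7 'a': at 10
pos 8 'b': at 11  emit P1@[3:8]
pos 9 'c': at 6 ·f
pos 10 'b': at 7
pos 11 'b': at 8
pos 12 'c': at 9
pos 13 'a': at 10
pos 14 'b': at 11  emit P1@[9:14]
pos 15 'a': at 0 ·f
pos 16 'c': at 6
pos 17 'b': at 7
pos 18 'c': at 6 ·f
pos 19 'a': at 0 ·f
pos 20 'a': at 0
pos 21 'b': at 1
pos 22 'c': at 6 ·f
pos 23 'b': at 7
pos 24 'b': at 8
pos 25 'c': at 9
pos 26 'a': at 10
pos 27 'b': at 11  emit P1@[22:27]
pos 28 'c': at 6 ·f
pos 29 'b': at 7
pos 30 'b': at 8
pos 31 'c': at 9
pos 32 'a': at 10
pos 33 'b': at 11  emit P1@[28:33]
pos 34 'b': at 2 ·f
pos 35 'a': at 3
pos 36 'b': at 1 ·f
pos 37 'b': at 2
pos 38 'b': at 2 ·f
pos 39 'b': at 2 ·f
pos 40 'a': at 3
pos 41 'a': at 4
pos 42 'c': at 5  emit P0@[38:42]
pos 43 'a': at 0 ·f
pos 44 'a': at 0
pos 45 'b': at 1
pos 46 'b': at 2
pos 47 'a': at 3
pos 48 'a': at 4
pos 49 'c': at 5  emit P0@[45:49]
pos 50 'b': at 7 ·f
pos 51 'b': at 8
pos 52 'b': at 2 ·f
pos 53 'a': at 3
pos 54 'a': at 4
pos 55 'c': at 5  emit P0@[51:55]
pos 56 'a': at 0 ·f
pos 57 'c': at 6
pos 58 'c': at 6 ·f
pos 59 'b': at 7
pos 60 'b': at 8
pos 61 'c': at 9
pos 62 'a': at 10
pos 63 'b': at 11  emit P1@[58:63]
pos 64 'a': at 0 ·f
pos 65 'c': at 6
pos 66 'c': at 6 ·f
pos 67 'b': at 7
pos 68 'b': at 8
pos 69 'a': at 3 ·f
pos 70 'c': at 6 ·f
pos 71 'b': at 7
pos 72 'b': at 8
pos 73 'c': at 9
pos 74 'a': at 10
pos 75 'b': at 11  emit P1@[70:75]
pos 76 'c': at 6 ·f
pos 77 'b': at 7
pos 78 'b': at 8

All matches (sorted): [[8,1],[14,1],[27,1],[33,1],[42,0],[49,0],[55,0],[63,1],[75,1]]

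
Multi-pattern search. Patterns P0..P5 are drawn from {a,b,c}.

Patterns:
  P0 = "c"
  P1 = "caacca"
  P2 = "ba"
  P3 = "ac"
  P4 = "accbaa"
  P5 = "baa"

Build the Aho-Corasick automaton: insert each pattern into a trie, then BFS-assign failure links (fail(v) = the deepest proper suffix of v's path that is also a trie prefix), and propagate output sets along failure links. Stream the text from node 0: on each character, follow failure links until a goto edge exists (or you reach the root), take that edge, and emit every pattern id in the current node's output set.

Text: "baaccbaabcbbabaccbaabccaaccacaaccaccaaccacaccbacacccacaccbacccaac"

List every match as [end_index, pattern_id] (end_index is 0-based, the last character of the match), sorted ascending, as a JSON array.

Build automaton:
Trie (insert patterns):
  0='ε' goto a→9 b→7 c→1
  1='c' goto a→2  [P0 ends]
  2='ca' goto a→3
  3='caa' goto c→4
  4='caac' goto c→5
  5='caacc' goto a→6
  6='caacca' goto ·  [P1 ends]
  7='b' goto a→8
  8='ba' goto a→15  [P2 ends]
  9='a' goto c→10
  10='ac' goto c→11  [P3 ends]
  11='acc' goto b→12
  12='accb' goto a→13
  13='accba' goto a→14
  14='accbaa' goto ·  [P4 ends]
  15='baa' goto ·  [P5 ends]

BFS fail/out derivation:
  n1('c'): parent n0 fail=0; on 'c' 0 → fail=0;  out {0}∪∅={0}
  n7('b'): parent n0 fail=0; on 'b' 0 → fail=0;  out ∅∪∅=∅
  n9('a'): parent n0 fail=0; on 'a' 0 → fail=0;  out ∅∪∅=∅
  n2('ca'): parent n1 fail=0; on 'a' 0 → fail=9;  out ∅∪∅=∅
  n8('ba'): parent n7 fail=0; on 'a' 0 → fail=9;  out {2}∪∅={2}
  n10('ac'): parent n9 fail=0; on 'c' 0 → fail=1;  out {3}∪{0}={0,3}
  n3('caa'): parent n2 fail=9; on 'a' 9→0 → fail=9;  out ∅∪∅=∅
  n11('acc'): parent n10 fail=1; on 'c' 1→0 → fail=1;  out ∅∪{0}={0}
  n15('baa'): parent n8 fail=9; on 'a' 9→0 → fail=9;  out {5}∪∅={5}
  n4('caac'): parent n3 fail=9; on 'c' 9 → fail=10;  out ∅∪{0,3}={0,3}
  n12('accb'): parent n11 fail=1; on 'b' 1→0 → fail=7;  out ∅∪∅=∅
  n5('caacc'): parent n4 fail=10; on 'c' 10 → fail=11;  out ∅∪{0}={0}
  n13('accba'): parent n12 fail=7; on 'a' 7 → fail=8;  out ∅∪{2}={2}
  n6('caacca'): parent n5 fail=11; on 'a' 11→1 → fail=2;  out {1}∪∅={1}
  n14('accbaa'): parent n13 fail=8; on 'a' 8 → fail=15;  out {4}∪{5}={4,5}

Text stream:
[0] read 'b'  n0⇒n7
[1] read 'a'  n7⇒n8  → match P2@[0:1]
[2] read 'a'  n8⇒n15  → match P5@[0:2]
[3] read 'c'  n15⇒n10 ·f  → match P0@[3:3],P3@[2:3]
[4] read 'c'  n10⇒n11  → match P0@[4:4]
[5] read 'b'  n11⇒n12
[6] read 'a'  n12⇒n13  → match P2@[5:6]
[7] read 'a'  n13⇒n14  → match P4@[2:7],P5@[5:7]
[8] read 'b'  n14⇒n7 ·f
[9] read 'c'  n7⇒n1 ·f  → match P0@[9:9]
[10] read 'b'  n1⇒n7 ·f
[11] read 'b'  n7⇒n7 ·f
[12] read 'a'  n7⇒n8  → match P2@[11:12]
[13] read 'b'  n8⇒n7 ·f
[14] read 'a'  n7⇒n8  → match P2@[13:14]
[15] read 'c'  n8⇒n10 ·f  → match P0@[15:15],P3@[14:15]
[16] read 'c'  n10⇒n11  → match P0@[16:16]
[17] read 'b'  n11⇒n12
[18] read 'a'  n12⇒n13  → match P2@[17:18]
[19] read 'a'  n13⇒n14  → match P4@[14:19],P5@[17:19]
[20] read 'b'  n14⇒n7 ·f
[21] read 'c'  n7⇒n1 ·f  → match P0@[21:21]
[22] read 'c'  n1⇒n1 ·f  → match P0@[22:22]
[23] read 'a'  n1⇒n2
[24] read 'a'  n2⇒n3
[25] read 'c'  n3⇒n4  → match P0@[25:25],P3@[24:25]
[26] read 'c'  n4⇒n5  → match P0@[26:26]
[27] read 'a'  n5⇒n6  → match P1@[22:27]
[28] read 'c'  n6⇒n10 ·f  → match P0@[28:28],P3@[27:28]
[29] read 'a'  n10⇒n2 ·f
[30] read 'a'  n2⇒n3
[31] read 'c'  n3⇒n4  → match P0@[31:31],P3@[30:31]
[32] read 'c'  n4⇒n5  → match P0@[32:32]
[33] read 'a'  n5⇒n6  → match P1@[28:33]
[34] read 'c'  n6⇒n10 ·f  → match P0@[34:34],P3@[33:34]
[35] read 'c'  n10⇒n11  → match P0@[35:35]
[36] read 'a'  n11⇒n2 ·f
[37] read 'a'  n2⇒n3
[38] read 'c'  n3⇒n4  → match P0@[38:38],P3@[37:38]
[39] read 'c'  n4⇒n5  → match P0@[39:39]
[40] read 'a'  n5⇒n6  → match P1@[35:40]
[41] read 'c'  n6⇒n10 ·f  → match P0@[41:41],P3@[40:41]
[42] read 'a'  n10⇒n2 ·f
[43] read 'c'  n2⇒n10 ·f  → match P0@[43:43],P3@[42:43]
[44] read 'c'  n10⇒n11  → match P0@[44:44]
[45] read 'b'  n11⇒n12
[46] read 'a'  n12⇒n13  → match P2@[45:46]
[47] read 'c'  n13⇒n10 ·f  → match P0@[47:47],P3@[46:47]
[48] read 'a'  n10⇒n2 ·f
[49] read 'c'  n2⇒n10 ·f  → match P0@[49:49],P3@[48:49]
[50] read 'c'  n10⇒n11  → match P0@[50:50]
[51] read 'c'  n11⇒n1 ·f  → match P0@[51:51]
[52] read 'a'  n1⇒n2
[53] read 'c'  n2⇒n10 ·f  → match P0@[53:53],P3@[52:53]
[54] read 'a'  n10⇒n2 ·f
[55] read 'c'  n2⇒n10 ·f  → match P0@[55:55],P3@[54:55]
[56] read 'c'  n10⇒n11  → match P0@[56:56]
[57] read 'b'  n11⇒n12
[58] read 'a'  n12⇒n13  → match P2@[57:58]
[59] read 'c'  n13⇒n10 ·f  → match P0@[59:59],P3@[58:59]
[60] read 'c'  n10⇒n11  → match P0@[60:60]
[61] read 'c'  n11⇒n1 ·f  → match P0@[61:61]
[62] read 'a'  n1⇒n2
[63] read 'a'  n2⇒n3
[64] read 'c'  n3⇒n4  → match P0@[64:64],P3@[63:64]

All matches (sorted): [[1,2],[2,5],[3,0],[3,3],[4,0],[6,2],[7,4],[7,5],[9,0],[12,2],[14,2],[15,0],[15,3],[16,0],[18,2],[19,4],[19,5],[21,0],[22,0],[25,0],[25,3],[26,0],[27,1],[28,0],[28,3],[31,0],[31,3],[32,0],[33,1],[34,0],[34,3],[35,0],[38,0],[38,3],[39,0],[40,1],[41,0],[41,3],[43,0],[43,3],[44,0],[46,2],[47,0],[47,3],[49,0],[49,3],[50,0],[51,0],[53,0],[53,3],[55,0],[55,3],[56,0],[58,2],[59,0],[59,3],[60,0],[61,0],[64,0],[64,3]]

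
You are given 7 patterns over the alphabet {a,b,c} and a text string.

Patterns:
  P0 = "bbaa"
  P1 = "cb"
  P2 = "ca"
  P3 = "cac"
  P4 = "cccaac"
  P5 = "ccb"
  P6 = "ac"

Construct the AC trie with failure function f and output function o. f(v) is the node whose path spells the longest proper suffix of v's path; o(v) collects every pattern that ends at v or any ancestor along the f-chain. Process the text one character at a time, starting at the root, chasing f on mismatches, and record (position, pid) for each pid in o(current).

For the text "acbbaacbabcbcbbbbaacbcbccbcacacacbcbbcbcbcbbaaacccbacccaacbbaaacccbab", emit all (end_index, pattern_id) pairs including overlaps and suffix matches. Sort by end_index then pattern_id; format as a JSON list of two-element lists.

Build:
Trie (insert patterns):
  n0 'ε': a→15 b→1 c→5
  n1 'b': b→2
  n2 'bb': a→3
  n3 'bba': a→4
  n4 'bbaa': ·  [P0 ends]
  n5 'c': a→7 b→6 c→9
  n6 'cb': ·  [P1 ends]
  n7 'ca': c→8  [P2 ends]
  n8 'cac': ·  [P3 ends]
  n9 'cc': b→14 c→10
  n10 'ccc': a→11
  n11 'ccca': a→12
  n12 'cccaa': c→13
  n13 'cccaac': ·  [P4 ends]
  n14 'ccb': ·  [P5 ends]
  n15 'a': c→16
  n16 'ac': ·  [P6 ends]

BFS fail/out derivation:
  fail(1) 'b': from fail(0)=0 chase 'b': 0 ⇒ 0;  out=∅∪out(0)=∅
  fail(5) 'c': from fail(0)=0 chase 'c': 0 ⇒ 0;  out=∅∪out(0)=∅
  fail(15) 'a': from fail(0)=0 chase 'a': 0 ⇒ 0;  out=∅∪out(0)=∅
  fail(2) 'bb': from fail(1)=0 chase 'b': 0 ⇒ 1;  out=∅∪out(1)=∅
  fail(6) 'cb': from fail(5)=0 chase 'b': 0 ⇒ 1;  out={1}∪out(1)={1}
  fail(7) 'ca': from fail(5)=0 chase 'a': 0 ⇒ 15;  out={2}∪out(15)={2}
  fail(9) 'cc': from fail(5)=0 chase 'c': 0 ⇒ 5;  out=∅∪out(5)=∅
  fail(16) 'ac': from fail(15)=0 chase 'c': 0 ⇒ 5;  out={6}∪out(5)={6}
  fail(3) 'bba': from fail(2)=1 chase 'a': 1→0 ⇒ 15;  out=∅∪out(15)=∅
  fail(8) 'cac': from fail(7)=15 chase 'c': 15 ⇒ 16;  out={3}∪out(16)={3,6}
  fail(10) 'ccc': from fail(9)=5 chase 'c': 5 ⇒ 9;  out=∅∪out(9)=∅
  fail(14) 'ccb': from fail(9)=5 chase 'b': 5 ⇒ 6;  out={5}∪out(6)={1,5}
  fail(4) 'bbaa': from fail(3)=15 chase 'a': 15→0 ⇒ 15;  out={0}∪out(15)={0}
  fail(11) 'ccca': from fail(10)=9 chase 'a': 9→5 ⇒ 7;  out=∅∪out(7)={2}
  fail(12) 'cccaa': from fail(11)=7 chase 'a': 7→15→0 ⇒ 15;  out=∅∪out(15)=∅
  fail(13) 'cccaac': from fail(12)=15 chase 'c': 15 ⇒ 16;  out={4}∪out(16)={4,6}

Run:
i=0 'a': node 0→15
i=1 'c': node 15→16  ** P6@[0:1]
i=2 'b': node 16→6 (fail-walked)  ** P1@[1:2]
i=3 'b': node 6→2 (fail-walked)
i=4 'a': node 2→3
i=5 'a': node 3→4  ** P0@[2:5]
i=6 'c': node 4→16 (fail-walked)  ** P6@[5:6]
i=7 'b': node 16→6 (fail-walked)  ** P1@[6:7]
i=8 'a': node 6→15 (fail-walked)
i=9 'b': node 15→1 (fail-walked)
i=10 'c': node 1→5 (fail-walked)
i=11 'b': node 5→6  ** P1@[10:11]
i=12 'c': node 6→5 (fail-walked)
i=13 'b': node 5→6  ** P1@[12:13]
i=14 'b': node 6→2 (fail-walked)
i=15 'b': node 2→2 (fail-walked)
i=16 'b': node 2→2 (fail-walked)
i=17 'a': node 2→3
i=18 'a': node 3→4  ** P0@[15:18]
i=19 'c': node 4→16 (fail-walked)  ** P6@[18:19]
i=20 'b': node 16→6 (fail-walked)  ** P1@[19:20]
i=21 'c': node 6→5 (fail-walked)
i=22 'b': node 5→6  ** P1@[21:22]
i=23 'c': node 6→5 (fail-walked)
i=24 'c': node 5→9
i=25 'b': node 9→14  ** P1@[24:25],P5@[23:25]
i=26 'c': node 14→5 (fail-walked)
i=27 'a': node 5→7  ** P2@[26:27]
i=28 'c': node 7→8  ** P3@[26:28],P6@[27:28]
i=29 'a': node 8→7 (fail-walked)  ** P2@[28:29]
i=30 'c': node 7→8  ** P3@[28:30],P6@[29:30]
i=31 'a': node 8→7 (fail-walked)  ** P2@[30:31]
i=32 'c': node 7→8  ** P3@[30:32],P6@[31:32]
i=33 'b': node 8→6 (fail-walked)  ** P1@[32:33]
i=34 'c': node 6→5 (fail-walked)
i=35 'b': node 5→6  ** P1@[34:35]
i=36 'b': node 6→2 (fail-walked)
i=37 'c': node 2→5 (fail-walked)
i=38 'b': node 5→6  ** P1@[37:38]
i=39 'c': node 6→5 (fail-walked)
i=40 'b': node 5→6  ** P1@[39:40]
i=41 'c': node 6→5 (fail-walked)
i=42 'b': node 5→6  ** P1@[41:42]
i=43 'b': node 6→2 (fail-walked)
i=44 'a': node 2→3
i=45 'a': node 3→4  ** P0@[42:45]
i=46 'a': node 4→15 (fail-walked)
i=47 'c': node 15→16  ** P6@[46:47]
i=48 'c': node 16→9 (fail-walked)
i=49 'c': node 9→10
i=50 'b': node 10→14 (fail-walked)  ** P1@[49:50],P5@[48:50]
i=51 'a': node 14→15 (fail-walked)
i=52 'c': node 15→16  ** P6@[51:52]
i=53 'c': node 16→9 (fail-walked)
i=54 'c': node 9→10
i=55 'a': node 10→11  ** P2@[54:55]
i=56 'a': node 11→12
i=57 'c': node 12→13  ** P4@[52:57],P6@[56:57]
i=58 'b': node 13→6 (fail-walked)  ** P1@[57:58]
i=59 'b': node 6→2 (fail-walked)
i=60 'a': node 2→3
i=61 'a': node 3→4  ** P0@[58:61]
i=62 'a': node 4→15 (fail-walked)
i=63 'c': node 15→16  ** P6@[62:63]
i=64 'c': node 16→9 (fail-walked)
i=65 'c': node 9→10
i=66 'b': node 10→14 (fail-walked)  ** P1@[65:66],P5@[64:66]
i=67 'a': node 14→15 (fail-walked)
i=68 'b': node 15→1 (fail-walked)

Result: [[1,6],[2,1],[5,0],[6,6],[7,1],[11,1],[13,1],[18,0],[19,6],[20,1],[22,1],[25,1],[25,5],[27,2],[28,3],[28,6],[29,2],[30,3],[30,6],[31,2],[32,3],[32,6],[33,1],[35,1],[38,1],[40,1],[42,1],[45,0],[47,6],[50,1],[50,5],[52,6],[55,2],[57,4],[57,6],[58,1],[61,0],[63,6],[66,1],[66,5]]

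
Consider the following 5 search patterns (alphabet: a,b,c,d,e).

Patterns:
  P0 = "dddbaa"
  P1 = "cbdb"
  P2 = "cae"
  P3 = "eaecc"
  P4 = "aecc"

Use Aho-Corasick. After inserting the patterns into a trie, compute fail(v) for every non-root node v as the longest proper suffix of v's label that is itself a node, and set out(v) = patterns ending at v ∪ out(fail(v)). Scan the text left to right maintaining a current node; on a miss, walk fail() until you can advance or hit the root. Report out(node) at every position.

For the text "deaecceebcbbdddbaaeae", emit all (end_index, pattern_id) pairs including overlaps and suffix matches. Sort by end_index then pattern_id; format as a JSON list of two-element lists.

Build:
Trie nodes:
  n0 'ε': a→18 c→7 d→1 e→13
  n1 'd': d→2
  n2 'dd': d→3
  n3 'ddd': b→4
  n4 'dddb': a→5
  n5 'dddba': a→6
  n6 'dddbaa': ·  [P0 ends]
  n7 'c': a→11 b→8
  n8 'cb': d→9
  n9 'cbd': b→10
  n10 'cbdb': ·  [P1 ends]
  n11 'ca': e→12
  n12 'cae': ·  [P2 ends]
  n13 'e': a→14
  n14 'ea': e→15
  n15 'eae': c→16
  n16 'eaec': c→17
  n17 'eaecc': ·  [P3 ends]
  n18 'a': e→19
  n19 'ae': c→20
  n20 'aec': c→21
  n21 'aecc': ·  [P4 ends]

BFS fail/out derivation:
  fail(1) 'd': from fail(0)=0 chase 'd': 0 ⇒ 0;  out=∅∪out(0)=∅
  fail(7) 'c': from fail(0)=0 chase 'c': 0 ⇒ 0;  out=∅∪out(0)=∅
  fail(13) 'e': from fail(0)=0 chase 'e': 0 ⇒ 0;  out=∅∪out(0)=∅
  fail(18) 'a': from fail(0)=0 chase 'a': 0 ⇒ 0;  out=∅∪out(0)=∅
  fail(2) 'dd': from fail(1)=0 chase 'd': 0 ⇒ 1;  out=∅∪out(1)=∅
  fail(8) 'cb': from fail(7)=0 chase 'b': 0 ⇒ 0;  out=∅∪out(0)=∅
  fail(11) 'ca': from fail(7)=0 chase 'a': 0 ⇒ 18;  out=∅∪out(18)=∅
  fail(14) 'ea': from fail(13)=0 chase 'a': 0 ⇒ 18;  out=∅∪out(18)=∅
  fail(19) 'ae': from fail(18)=0 chase 'e': 0 ⇒ 13;  out=∅∪out(13)=∅
  fail(3) 'ddd': from fail(2)=1 chase 'd': 1 ⇒ 2;  out=∅∪out(2)=∅
  fail(9) 'cbd': from fail(8)=0 chase 'd': 0 ⇒ 1;  out=∅∪out(1)=∅
  fail(12) 'cae': from fail(11)=18 chase 'e': 18 ⇒ 19;  out={2}∪out(19)={2}
  fail(15) 'eae': from fail(14)=18 chase 'e': 18 ⇒ 19;  out=∅∪out(19)=∅
  fail(20) 'aec': from fail(19)=13 chase 'c': 13→0 ⇒ 7;  out=∅∪out(7)=∅
  fail(4) 'dddb': from fail(3)=2 chase 'b': 2→1→0 ⇒ 0;  out=∅∪out(0)=∅
  fail(10) 'cbdb': from fail(9)=1 chase 'b': 1→0 ⇒ 0;  out={1}∪out(0)={1}
  fail(16) 'eaec': from fail(15)=19 chase 'c': 19 ⇒ 20;  out=∅∪out(20)=∅
  fail(21) 'aecc': from fail(20)=7 chase 'c': 7→0 ⇒ 7;  out={4}∪out(7)={4}
  fail(5) 'dddba': from fail(4)=0 chase 'a': 0 ⇒ 18;  out=∅∪out(18)=∅
  fail(17) 'eaecc': from fail(16)=20 chase 'c': 20 ⇒ 21;  out={3}∪out(21)={3,4}
  fail(6) 'dddbaa': from fail(5)=18 chase 'a': 18→0 ⇒ 18;  out={0}∪out(18)={0}

Run:
pos 0 'd': at 1
pos 1 'e': at 13 (fail-walked)
pos 2 'a': at 14
pos 3 'e': at 15
pos 4 'c': at 16
pos 5 'c': at 17  emit P3@[1:5],P4@[2:5]
pos 6 'e': at 13 (fail-walked)
pos 7 'e': at 13 (fail-walked)
pos 8 'b': at 0 (fail-walked)
pos 9 'c': at 7
pos 10 'b': at 8
pos 11 'b': at 0 (fail-walked)
pos 12 'd': at 1
pos 13 'd': at 2
pos 14 'd': at 3
pos 15 'b': at 4
pos 16 'a': at 5
pos 17 'a': at 6  emit P0@[12:17]
pos 18 'e': at 19 (fail-walked)
pos 19 'a': at 14 (fail-walked)
pos 20 'e': at 15

All matches (sorted): [[5,3],[5,4],[17,0]]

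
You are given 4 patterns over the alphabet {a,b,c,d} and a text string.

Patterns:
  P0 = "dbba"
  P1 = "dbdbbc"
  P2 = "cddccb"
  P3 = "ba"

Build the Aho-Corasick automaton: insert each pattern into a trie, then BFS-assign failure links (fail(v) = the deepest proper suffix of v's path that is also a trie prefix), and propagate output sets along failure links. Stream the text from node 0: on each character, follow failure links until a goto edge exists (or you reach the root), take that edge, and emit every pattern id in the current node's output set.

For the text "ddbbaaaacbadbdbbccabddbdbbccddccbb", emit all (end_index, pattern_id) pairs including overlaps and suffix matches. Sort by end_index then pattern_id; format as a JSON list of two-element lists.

Build:
Trie (insert patterns):
  0='ε' goto b→15 c→9 d→1
  1='d' goto b→2
  2='db' goto b→3 d→5
  3='dbb' goto a→4
  4='dbba' goto ·  ←P0
  5='dbd' goto b→6
  6='dbdb' goto b→7
  7='dbdbb' goto c→8
  8='dbdbbc' goto ·  ←P1
  9='c' goto d→10
  10='cd' goto d→11
  11='cdd' goto c→12
  12='cddc' goto c→13
  13='cddcc' goto b→14
  14='cddccb' goto ·  ←P2
  15='b' goto a→16
  16='ba' goto ·  ←P3

BFS fail/out derivation:
  n1('d'): parent n0 fail=0; on 'd' 0 → fail=0;  out ∅∪∅=∅
  n9('c'): parent n0 fail=0; on 'c' 0 → fail=0;  out ∅∪∅=∅
  n15('b'): parent n0 fail=0; on 'b' 0 → fail=0;  out ∅∪∅=∅
  n2('db'): parent n1 fail=0; on 'b' 0 → fail=15;  out ∅∪∅=∅
  n10('cd'): parent n9 fail=0; on 'd' 0 → fail=1;  out ∅∪∅=∅
  n16('ba'): parent n15 fail=0; on 'a' 0 → fail=0;  out {3}∪∅={3}
  n3('dbb'): parent n2 fail=15; on 'b' 15→0 → fail=15;  out ∅∪∅=∅
  n5('dbd'): parent n2 fail=15; on 'd' 15→0 → fail=1;  out ∅∪∅=∅
  n11('cdd'): parent n10 fail=1; on 'd' 1→0 → fail=1;  out ∅∪∅=∅
  n4('dbba'): parent n3 fail=15; on 'a' 15 → fail=16;  out {0}∪{3}={0,3}
  n6('dbdb'): parent n5 fail=1; on 'b' 1 → fail=2;  out ∅∪∅=∅
  n12('cddc'): parent n11 fail=1; on 'c' 1→0 → fail=9;  out ∅∪∅=∅
  n7('dbdbb'): parent n6 fail=2; on 'b' 2 → fail=3;  out ∅∪∅=∅
  n13('cddcc'): parent n12 fail=9; on 'c' 9→0 → fail=9;  out ∅∪∅=∅
  n8('dbdbbc'): parent n7 fail=3; on 'c' 3→15→0 → fail=9;  out {1}∪∅={1}
  n14('cddccb'): parent n13 fail=9; on 'b' 9→0 → fail=15;  out {2}∪∅={2}

Run:
i=0 'd': node 0→1
i=1 'd': node 1→1 (via fail)
i=2 'b': node 1→2
i=3 'b': node 2→3
i=4 'a': node 3→4  → match P0@[1:4],P3@[3:4]
i=5 'a': node 4→0 (via fail)
i=6 'a': node 0→0
i=7 'a': node 0→0
i=8 'c': node 0→9
i=9 'b': node 9→15 (via fail)
i=10 'a': node 15→16  → match P3@[9:10]
i=11 'd': node 16→1 (via fail)
i=12 'b': node 1→2
i=13 'd': node 2→5
i=14 'b': node 5→6
i=15 'b': node 6→7
i=16 'c': node 7→8  → match P1@[11:16]
i=17 'c': node 8→9 (via fail)
i=18 'a': node 9→0 (via fail)
i=19 'b': node 0→15
i=20 'd': node 15→1 (via fail)
i=21 'd': node 1→1 (via fail)
i=22 'b': node 1→2
i=23 'd': node 2→5
i=24 'b': node 5→6
i=25 'b': node 6→7
i=26 'c': node 7→8  → match P1@[21:26]
i=27 'c': node 8→9 (via fail)
i=28 'd': node 9→10
i=29 'd': node 10→11
i=30 'c': node 11→12
i=31 'c': node 12→13
i=32 'b': node 13→14  → match P2@[27:32]
i=33 'b': node 14→15 (via fail)

Matches: [[4,0],[4,3],[10,3],[16,1],[26,1],[32,2]]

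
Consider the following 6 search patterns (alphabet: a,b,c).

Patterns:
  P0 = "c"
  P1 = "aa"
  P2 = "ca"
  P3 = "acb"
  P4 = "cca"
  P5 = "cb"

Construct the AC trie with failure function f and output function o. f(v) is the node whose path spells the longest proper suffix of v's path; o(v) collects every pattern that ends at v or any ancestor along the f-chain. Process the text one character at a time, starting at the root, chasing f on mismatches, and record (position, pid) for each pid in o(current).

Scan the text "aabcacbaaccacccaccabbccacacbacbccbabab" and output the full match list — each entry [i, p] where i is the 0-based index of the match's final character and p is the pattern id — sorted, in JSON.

Build:
Trie nodes:
  n0 'ε': a→2 c→1
  n1 'c': a→4 b→9 c→7  [P0 ends]
  n2 'a': a→3 c→5
  n3 'aa': ·  [P1 ends]
  n4 'ca': ·  [P2 ends]
  n5 'ac': b→6
  n6 'acb': ·  [P3 ends]
  n7 'cc': a→8
  n8 'cca': ·  [P4 ends]
  n9 'cb': ·  [P5 ends]

Failure links (BFS by depth):
  n1('c'): parent n0 fail=0; on 'c' 0 → fail=0;  out {0}∪∅={0}
  n2('a'): parent n0 fail=0; on 'a' 0 → fail=0;  out ∅∪∅=∅
  n3('aa'): parent n2 fail=0; on 'a' 0 → fail=2;  out {1}∪∅={1}
  n4('ca'): parent n1 fail=0; on 'a' 0 → fail=2;  out {2}∪∅={2}
  n5('ac'): parent n2 fail=0; on 'c' 0 → fail=1;  out ∅∪{0}={0}
  n7('cc'): parent n1 fail=0; on 'c' 0 → fail=1;  out ∅∪{0}={0}
  n9('cb'): parent n1 fail=0; on 'b' 0 → fail=0;  out {5}∪∅={5}
  n6('acb'): parent n5 fail=1; on 'b' 1 → fail=9;  out {3}∪{5}={3,5}
  n8('cca'): parent n7 fail=1; on 'a' 1 → fail=4;  out {4}∪{2}={2,4}

Run:
i=0 'a': node 0→2
i=1 'a': node 2→3  → match P1@[0:1]
i=2 'b': node 3→0 (via fail)
i=3 'c': node 0→1  → match P0@[3:3]
i=4 'a': node 1→4  → match P2@[3:4]
i=5 'c': node 4→5 (via fail)  → match P0@[5:5]
i=6 'b': node 5→6  → match P3@[4:6],P5@[5:6]
i=7 'a': node 6→2 (via fail)
i=8 'a': node 2→3  → match P1@[7:8]
i=9 'c': node 3→5 (via fail)  → match P0@[9:9]
i=10 'c': node 5→7 (via fail)  → match P0@[10:10]
i=11 'a': node 7→8  → match P2@[10:11],P4@[9:11]
i=12 'c': node 8→5 (via fail)  → match P0@[12:12]
i=13 'c': node 5→7 (via fail)  → match P0@[13:13]
i=14 'c': node 7→7 (via fail)  → match P0@[14:14]
i=15 'a': node 7→8  → match P2@[14:15],P4@[13:15]
i=16 'c': node 8→5 (via fail)  → match P0@[16:16]
i=17 'c': node 5→7 (via fail)  → match P0@[17:17]
i=18 'a': node 7→8  → match P2@[17:18],P4@[16:18]
i=19 'b': node 8→0 (via fail)
i=20 'b': node 0→0
i=21 'c': node 0→1  → match P0@[21:21]
i=22 'c': node 1→7  → match P0@[22:22]
i=23 'a': node 7→8  → match P2@[22:23],P4@[21:23]
i=24 'c': node 8→5 (via fail)  → match P0@[24:24]
i=25 'a': node 5→4 (via fail)  → match P2@[24:25]
i=26 'c': node 4→5 (via fail)  → match P0@[26:26]
i=27 'b': node 5→6  → match P3@[25:27],P5@[26:27]
i=28 'a': node 6→2 (via fail)
i=29 'c': node 2→5  → match P0@[29:29]
i=30 'b': node 5→6  → match P3@[28:30],P5@[29:30]
i=31 'c': node 6→1 (via fail)  → match P0@[31:31]
i=32 'c': node 1→7  → match P0@[32:32]
i=33 'b': node 7→9 (via fail)  → match P5@[32:33]
i=34 'a': node 9→2 (via fail)
i=35 'b': node 2→0 (via fail)
i=36 'a': node 0→2
i=37 'b': node 2→0 (via fail)

Matches: [[1,1],[3,0],[4,2],[5,0],[6,3],[6,5],[8,1],[9,0],[10,0],[11,2],[11,4],[12,0],[13,0],[14,0],[15,2],[15,4],[16,0],[17,0],[18,2],[18,4],[21,0],[22,0],[23,2],[23,4],[24,0],[25,2],[26,0],[27,3],[27,5],[29,0],[30,3],[30,5],[31,0],[32,0],[33,5]]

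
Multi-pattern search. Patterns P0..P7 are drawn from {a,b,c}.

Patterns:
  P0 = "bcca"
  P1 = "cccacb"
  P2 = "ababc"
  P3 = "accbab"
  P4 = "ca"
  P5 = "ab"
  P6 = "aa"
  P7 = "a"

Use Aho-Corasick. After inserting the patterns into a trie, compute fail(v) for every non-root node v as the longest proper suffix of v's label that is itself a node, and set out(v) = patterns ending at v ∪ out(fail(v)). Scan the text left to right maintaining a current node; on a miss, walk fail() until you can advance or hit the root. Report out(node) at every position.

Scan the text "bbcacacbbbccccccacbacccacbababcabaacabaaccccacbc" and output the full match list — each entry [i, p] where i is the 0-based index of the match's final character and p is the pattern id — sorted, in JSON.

Build automaton:
Trie nodes:
  n0 'ε': a→11 b→1 c→5
  n1 'b': c→2
  n2 'bc': c→3
  n3 'bcc': a→4
  n4 'bcca': ·  ←P0
  n5 'c': a→21 c→6
  n6 'cc': c→7
  n7 'ccc': a→8
  n8 'ccca': c→9
  n9 'cccac': b→10
  n10 'cccacb': ·  ←P1
  n11 'a': a→22 b→12 c→16  ←P7
  n12 'ab': a→13  ←P5
  n13 'aba': b→14
  n14 'abab': c→15
  n15 'ababc': ·  ←P2
  n16 'ac': c→17
  n17 'acc': b→18
  n18 'accb': a→19
  n19 'accba': b→20
  n20 'accbab': ·  ←P3
  n21 'ca': ·  ←P4
  n22 'aa': ·  ←P6

Failure links (BFS by depth):
  n1('b'): parent n0 fail=0; on 'b' 0 → fail=0;  out ∅∪∅=∅
  n5('c'): parent n0 fail=0; on 'c' 0 → fail=0;  out ∅∪∅=∅
  n11('a'): parent n0 fail=0; on 'a' 0 → fail=0;  out {7}∪∅={7}
  n2('bc'): parent n1 fail=0; on 'c' 0 → fail=5;  out ∅∪∅=∅
  n6('cc'): parent n5 fail=0; on 'c' 0 → fail=5;  out ∅∪∅=∅
  n12('ab'): parent n11 fail=0; on 'b' 0 → fail=1;  out {5}∪∅={5}
  n16('ac'): parent n11 fail=0; on 'c' 0 → fail=5;  out ∅∪∅=∅
  n21('ca'): parent n5 fail=0; on 'a' 0 → fail=11;  out {4}∪{7}={4,7}
  n22('aa'): parent n11 fail=0; on 'a' 0 → fail=11;  out {6}∪{7}={6,7}
  n3('bcc'): parent n2 fail=5; on 'c' 5 → fail=6;  out ∅∪∅=∅
  n7('ccc'): parent n6 fail=5; on 'c' 5 → fail=6;  out ∅∪∅=∅
  n13('aba'): parent n12 fail=1; on 'a' 1→0 → fail=11;  out ∅∪{7}={7}
  n17('acc'): parent n16 fail=5; on 'c' 5 → fail=6;  out ∅∪∅=∅
  n4('bcca'): parent n3 fail=6; on 'a' 6→5 → fail=21;  out {0}∪{4,7}={0,4,7}
  n8('ccca'): parent n7 fail=6; on 'a' 6→5 → fail=21;  out ∅∪{4,7}={4,7}
  n14('abab'): parent n13 fail=11; on 'b' 11 → fail=12;  out ∅∪{5}={5}
  n18('accb'): parent n17 fail=6; on 'b' 6→5→0 → fail=1;  out ∅∪∅=∅
  n9('cccac'): parent n8 fail=21; on 'c' 21→11 → fail=16;  out ∅∪∅=∅
  n15('ababc'): parent n14 fail=12; on 'c' 12→1 → fail=2;  out {2}∪∅={2}
  n19('accba'): parent n18 fail=1; on 'a' 1→0 → fail=11;  out ∅∪{7}={7}
  n10('cccacb'): parent n9 fail=16; on 'b' 16→5→0 → fail=1;  out {1}∪∅={1}
  n20('accbab'): parent n19 fail=11; on 'b' 11 → fail=12;  out {3}∪{5}={3,5}

Run:
[0] read 'b'  n0⇒n1
[1] read 'b'  n1⇒n1 ·f
[2] read 'c'  n1⇒n2
[3] read 'a'  n2⇒n21 ·f  ** P4@[2:3],P7@[3:3]
[4] read 'c'  n21⇒n16 ·f
[5] read 'a'  n16⇒n21 ·f  ** P4@[4:5],P7@[5:5]
[6] read 'c'  n21⇒n16 ·f
[7] read 'b'  n16⇒n1 ·f
[8] read 'b'  n1⇒n1 ·f
[9] read 'b'  n1⇒n1 ·f
[10] read 'c'  n1⇒n2
[11] read 'c'  n2⇒n3
[12] read 'c'  n3⇒n7 ·f
[13] read 'c'  n7⇒n7 ·f
[14] read 'c'  n7⇒n7 ·f
[15] read 'c'  n7⇒n7 ·f
[16] read 'a'  n7⇒n8  ** P4@[15:16],P7@[16:16]
[17] read 'c'  n8⇒n9
[18] read 'b'  n9⇒n10  ** P1@[13:18]
[19] read 'a'  n10⇒n11 ·f  ** P7@[19:19]
[20] read 'c'  n11⇒n16
[21] read 'c'  n16⇒n17
[22] read 'c'  n17⇒n7 ·f
[23] read 'a'  n7⇒n8  ** P4@[22:23],P7@[23:23]
[24] read 'c'  n8⇒n9
[25] read 'b'  n9⇒n10  ** P1@[20:25]
[26] read 'a'  n10⇒n11 ·f  ** P7@[26:26]
[27] read 'b'  n11⇒n12  ** P5@[26:27]
[28] read 'a'  n12⇒n13  ** P7@[28:28]
[29] read 'b'  n13⇒n14  ** P5@[28:29]
[30] read 'c'  n14⇒n15  ** P2@[26:30]
[31] read 'a'  n15⇒n21 ·f  ** P4@[30:31],P7@[31:31]
[32] read 'b'  n21⇒n12 ·f  ** P5@[31:32]
[33] read 'a'  n12⇒n13  ** P7@[33:33]
[34] read 'a'  n13⇒n22 ·f  ** P6@[33:34],P7@[34:34]
[35] read 'c'  n22⇒n16 ·f
[36] read 'a'  n16⇒n21 ·f  ** P4@[35:36],P7@[36:36]
[37] read 'b'  n21⇒n12 ·f  ** P5@[36:37]
[38] read 'a'  n12⇒n13  ** P7@[38:38]
[39] read 'a'  n13⇒n22 ·f  ** P6@[38:39],P7@[39:39]
[40] read 'c'  n22⇒n16 ·f
[41] read 'c'  n16⇒n17
[42] read 'c'  n17⇒n7 ·f
[43] read 'c'  n7⇒n7 ·f
[44] read 'a'  n7⇒n8  ** P4@[43:44],P7@[44:44]
[45] read 'c'  n8⇒n9
[46] read 'b'  n9⇒n10  ** P1@[41:46]
[47] read 'c'  n10⇒n2 ·f

Matches: [[3,4],[3,7],[5,4],[5,7],[16,4],[16,7],[18,1],[19,7],[23,4],[23,7],[25,1],[26,7],[27,5],[28,7],[29,5],[30,2],[31,4],[31,7],[32,5],[33,7],[34,6],[34,7],[36,4],[36,7],[37,5],[38,7],[39,6],[39,7],[44,4],[44,7],[46,1]]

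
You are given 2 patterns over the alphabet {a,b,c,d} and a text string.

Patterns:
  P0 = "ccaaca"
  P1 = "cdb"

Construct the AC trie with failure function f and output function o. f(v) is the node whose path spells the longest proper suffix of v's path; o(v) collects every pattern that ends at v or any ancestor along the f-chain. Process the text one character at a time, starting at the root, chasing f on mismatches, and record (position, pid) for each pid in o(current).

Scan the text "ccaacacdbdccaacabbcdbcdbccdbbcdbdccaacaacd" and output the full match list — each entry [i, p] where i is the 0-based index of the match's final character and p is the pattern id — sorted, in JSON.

Construct AC machine:
Trie (insert patterns):
  0='ε' goto c→1
  1='c' goto c→2 d→7
  2='cc' goto a→3
  3='cca' goto a→4
  4='ccaa' goto c→5
  5='ccaac' goto a→6
  6='ccaaca' goto ·  [P0 ends]
  7='cd' goto b→8
  8='cdb' goto ·  [P1 ends]

Failure links (BFS by depth):
  n1('c'): parent n0 fail=0; on 'c' 0 → fail=0;  out ∅∪∅=∅
  n2('cc'): parent n1 fail=0; on 'c' 0 → fail=1;  out ∅∪∅=∅
  n7('cd'): parent n1 fail=0; on 'd' 0 → fail=0;  out ∅∪∅=∅
  n3('cca'): parent n2 fail=1; on 'a' 1→0 → fail=0;  out ∅∪∅=∅
  n8('cdb'): parent n7 fail=0; on 'b' 0 → fail=0;  out {1}∪∅={1}
  n4('ccaa'): parent n3 fail=0; on 'a' 0 → fail=0;  out ∅∪∅=∅
  n5('ccaac'): parent n4 fail=0; on 'c' 0 → fail=1;  out ∅∪∅=∅
  n6('ccaaca'): parent n5 fail=1; on 'a' 1→0 → fail=0;  out {0}∪∅={0}

Scan:
[0] read 'c'  n0⇒n1
[1] read 'c'  n1⇒n2
[2] read 'a'  n2⇒n3
[3] read 'a'  n3⇒n4
[4] read 'c'  n4⇒n5
[5] read 'a'  n5⇒n6  emit P0@[0:5]
[6] read 'c'  n6⇒n1 (via fail)
[7] read 'd'  n1⇒n7
[8] read 'b'  n7⇒n8  emit P1@[6:8]
[9] read 'd'  n8⇒n0 (via fail)
[10] read 'c'  n0⇒n1
[11] read 'c'  n1⇒n2
[12] read 'a'  n2⇒n3
[13] read 'a'  n3⇒n4
[14] read 'c'  n4⇒n5
[15] read 'a'  n5⇒n6  emit P0@[10:15]
[16] read 'b'  n6⇒n0 (via fail)
[17] read 'b'  n0⇒n0
[18] read 'c'  n0⇒n1
[19] read 'd'  n1⇒n7
[20] read 'b'  n7⇒n8  emit P1@[18:20]
[21] read 'c'  n8⇒n1 (via fail)
[22] read 'd'  n1⇒n7
[23] read 'b'  n7⇒n8  emit P1@[21:23]
[24] read 'c'  n8⇒n1 (via fail)
[25] read 'c'  n1⇒n2
[26] read 'd'  n2⇒n7 (via fail)
[27] read 'b'  n7⇒n8  emit P1@[25:27]
[28] read 'b'  n8⇒n0 (via fail)
[29] read 'c'  n0⇒n1
[30] read 'd'  n1⇒n7
[31] read 'b'  n7⇒n8  emit P1@[29:31]
[32] read 'd'  n8⇒n0 (via fail)
[33] read 'c'  n0⇒n1
[34] read 'c'  n1⇒n2
[35] read 'a'  n2⇒n3
[36] read 'a'  n3⇒n4
[37] read 'c'  n4⇒n5
[38] read 'a'  n5⇒n6  emit P0@[33:38]
[39] read 'a'  n6⇒n0 (via fail)
[40] read 'c'  n0⇒n1
[41] read 'd'  n1⇒n7

All matches (sorted): [[5,0],[8,1],[15,0],[20,1],[23,1],[27,1],[31,1],[38,0]]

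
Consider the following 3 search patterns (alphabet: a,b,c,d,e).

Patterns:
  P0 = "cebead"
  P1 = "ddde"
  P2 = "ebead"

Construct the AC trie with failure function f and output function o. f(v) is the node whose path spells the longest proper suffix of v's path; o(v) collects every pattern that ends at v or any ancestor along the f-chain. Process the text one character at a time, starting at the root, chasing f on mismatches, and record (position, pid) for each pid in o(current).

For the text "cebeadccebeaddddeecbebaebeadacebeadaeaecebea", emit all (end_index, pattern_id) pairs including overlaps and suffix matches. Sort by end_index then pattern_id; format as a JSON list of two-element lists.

Construct AC machine:
Trie (insert patterns):
  n0 'ε': c→1 d→7 e→11
  n1 'c': e→2
  n2 'ce': b→3
  n3 'ceb': e→4
  n4 'cebe': a→5
  n5 'cebea': d→6
  n6 'cebead': ·  ←P0
  n7 'd': d→8
  n8 'dd': d→9
  n9 'ddd': e→10
  n10 'ddde': ·  ←P1
  n11 'e': b→12
  n12 'eb': e→13
  n13 'ebe': a→14
  n14 'ebea': d→15
  n15 'ebead': ·  ←P2

Failure links (BFS by depth):
  n1('c'): parent n0 fail=0; on 'c' 0 → fail=0;  out ∅∪∅=∅
  n7('d'): parent n0 fail=0; on 'd' 0 → fail=0;  out ∅∪∅=∅
  n11('e'): parent n0 fail=0; on 'e' 0 → fail=0;  out ∅∪∅=∅
  n2('ce'): parent n1 fail=0; on 'e' 0 → fail=11;  out ∅∪∅=∅
  n8('dd'): parent n7 fail=0; on 'd' 0 → fail=7;  out ∅∪∅=∅
  n12('eb'): parent n11 fail=0; on 'b' 0 → fail=0;  out ∅∪∅=∅
  n3('ceb'): parent n2 fail=11; on 'b' 11 → fail=12;  out ∅∪∅=∅
  n9('ddd'): parent n8 fail=7; on 'd' 7 → fail=8;  out ∅∪∅=∅
  n13('ebe'): parent n12 fail=0; on 'e' 0 → fail=11;  out ∅∪∅=∅
  n4('cebe'): parent n3 fail=12; on 'e' 12 → fail=13;  out ∅∪∅=∅
  n10('ddde'): parent n9 fail=8; on 'e' 8→7→0 → fail=11;  out {1}∪∅={1}
  n14('ebea'): parent n13 fail=11; on 'a' 11→0 → fail=0;  out ∅∪∅=∅
  n5('cebea'): parent n4 fail=13; on 'a' 13 → fail=14;  out ∅∪∅=∅
  n15('ebead'): parent n14 fail=0; on 'd' 0 → fail=7;  out {2}∪∅={2}
  n6('cebead'): parent n5 fail=14; on 'd' 14 → fail=15;  out {0}∪{2}={0,2}

Text stream:
pos 0 'c': at 1
pos 1 'e': at 2
pos 2 'b': at 3
pos 3 'e': at 4
pos 4 'a': at 5
pos 5 'd': at 6  emit P0@[0:5],P2@[1:5]
pos 6 'c': at 1 ·f
pos 7 'c': at 1 ·f
pos 8 'e': at 2
pos 9 'b': at 3
pos 10 'e': at 4
pos 11 'a': at 5
pos 12 'd': at 6  emit P0@[7:12],P2@[8:12]
pos 13 'd': at 8 ·f
pos 14 'd': at 9
pos 15 'd': at 9 ·f
pos 16 'e': at 10  emit P1@[13:16]
pos 17 'e': at 11 ·f
pos 18 'c': at 1 ·f
pos 19 'b': at 0 ·f
pos 20 'e': at 11
pos 21 'b': at 12
pos 22 'a': at 0 ·f
pos 23 'e': at 11
pos 24 'b': at 12
pos 25 'e': at 13
pos 26 'a': at 14
pos 27 'd': at 15  emit P2@[23:27]
pos 28 'a': at 0 ·f
pos 29 'c': at 1
pos 30 'e': at 2
pos 31 'b': at 3
pos 32 'e': at 4
pos 33 'a': at 5
pos 34 'd': at 6  emit P0@[29:34],P2@[30:34]
pos 35 'a': at 0 ·f
pos 36 'e': at 11
pos 37 'a': at 0 ·f
pos 38 'e': at 11
pos 39 'c': at 1 ·f
pos 40 'e': at 2
pos 41 'b': at 3
pos 42 'e': at 4
pos 43 'a': at 5

Result: [[5,0],[5,2],[12,0],[12,2],[16,1],[27,2],[34,0],[34,2]]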